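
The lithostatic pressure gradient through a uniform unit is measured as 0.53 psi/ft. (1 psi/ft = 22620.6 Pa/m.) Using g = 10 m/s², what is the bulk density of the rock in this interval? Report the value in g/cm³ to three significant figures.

1.20 g/cm³

ρ = (dP/dz)/g = 0.53 psi/ft / 10 m/s² = 11989 Pa/m / 10 m/s² = 1198.9 kg/m³
= 1.199 g/cm³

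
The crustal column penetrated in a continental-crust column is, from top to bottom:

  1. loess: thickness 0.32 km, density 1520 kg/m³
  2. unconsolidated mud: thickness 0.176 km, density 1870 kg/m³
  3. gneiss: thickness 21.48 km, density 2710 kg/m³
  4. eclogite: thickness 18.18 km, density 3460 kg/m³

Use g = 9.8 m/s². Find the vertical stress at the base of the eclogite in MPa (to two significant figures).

loess: 1520 kg/m³ × 9.8 m/s² × 320 m = 4.767×10^6 Pa = 4.767 MPa
unconsolidated mud: 1870 kg/m³ × 9.8 m/s² × 176 m = 3.225×10^6 Pa = 3.225 MPa
gneiss: 2710 kg/m³ × 9.8 m/s² × 21480 m = 5.705×10^8 Pa = 570.5 MPa
eclogite: 3460 kg/m³ × 9.8 m/s² × 18180 m = 6.164×10^8 Pa = 616.4 MPa
Total = 4.767 + 3.225 + 570.5 + 616.4 = 1194.9 MPa

1200 MPa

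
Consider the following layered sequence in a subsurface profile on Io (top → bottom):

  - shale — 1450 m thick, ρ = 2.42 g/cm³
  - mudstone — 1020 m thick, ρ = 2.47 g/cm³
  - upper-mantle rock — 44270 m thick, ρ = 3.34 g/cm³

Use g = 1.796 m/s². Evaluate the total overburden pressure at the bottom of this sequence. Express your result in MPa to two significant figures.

280 MPa

shale: 2420 kg/m³ × 1.796 m/s² × 1450 m = 6.302×10^6 Pa = 6.302 MPa
mudstone: 2470 kg/m³ × 1.796 m/s² × 1020 m = 4.525×10^6 Pa = 4.525 MPa
upper-mantle rock: 3340 kg/m³ × 1.796 m/s² × 44270 m = 2.656×10^8 Pa = 265.6 MPa
Total = 6.302 + 4.525 + 265.6 = 276.39 MPa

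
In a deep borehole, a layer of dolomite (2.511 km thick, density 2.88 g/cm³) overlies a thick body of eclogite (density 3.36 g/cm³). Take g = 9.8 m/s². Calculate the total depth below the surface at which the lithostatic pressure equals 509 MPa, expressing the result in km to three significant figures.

Pressure at base of upper layers: 2880×9.8×2511 = 7.087×10^7 Pa = 70.87 MPa
Remaining pressure to be supplied by eclogite: 5.090×10^8 − 7.087×10^7 = 4.381×10^8 Pa
Additional depth in eclogite = 4.381×10^8 Pa / (3360 kg/m³ × 9.8 m/s²) = 13306 m
Total depth = 2511 m + 13306 m = 15817 m
= 15.817 km

15.8 km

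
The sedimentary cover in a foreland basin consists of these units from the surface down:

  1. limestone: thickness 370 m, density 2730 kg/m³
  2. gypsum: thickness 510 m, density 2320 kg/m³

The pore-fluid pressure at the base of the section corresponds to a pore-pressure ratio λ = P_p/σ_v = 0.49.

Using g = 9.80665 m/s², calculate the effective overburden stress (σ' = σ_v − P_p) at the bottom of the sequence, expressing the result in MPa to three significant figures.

Overburden (lithostatic) stress σ_v:
limestone: 2730 kg/m³ × 9.80665 m/s² × 370 m = 9.906×10^6 Pa = 9.906 MPa
gypsum: 2320 kg/m³ × 9.80665 m/s² × 510 m = 1.160×10^7 Pa = 11.60 MPa
Total = 9.906 + 11.60 = 21.509 MPa
Pore pressure P_p = λ·σ_v = 0.49 × 21.51 MPa = 10.54 MPa
Effective stress σ' = σ_v − P_p = 21.51 − 10.54 = 10.970 MPa

11.0 MPa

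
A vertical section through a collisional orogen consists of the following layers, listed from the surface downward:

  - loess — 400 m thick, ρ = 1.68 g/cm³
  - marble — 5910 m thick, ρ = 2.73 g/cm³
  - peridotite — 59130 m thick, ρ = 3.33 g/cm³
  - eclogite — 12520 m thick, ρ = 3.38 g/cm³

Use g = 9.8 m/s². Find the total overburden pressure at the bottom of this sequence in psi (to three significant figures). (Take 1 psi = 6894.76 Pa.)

loess: 1680 kg/m³ × 9.8 m/s² × 400 m = 6.586×10^6 Pa = 955.2 psi
marble: 2730 kg/m³ × 9.8 m/s² × 5910 m = 1.581×10^8 Pa = 22933 psi
peridotite: 3330 kg/m³ × 9.8 m/s² × 59130 m = 1.930×10^9 Pa = 2.799×10^5 psi
eclogite: 3380 kg/m³ × 9.8 m/s² × 12520 m = 4.147×10^8 Pa = 60149 psi
Total = 955.2 + 22933 + 2.799×10^5 + 60149 = 3.6391×10^5 psi

364000 psi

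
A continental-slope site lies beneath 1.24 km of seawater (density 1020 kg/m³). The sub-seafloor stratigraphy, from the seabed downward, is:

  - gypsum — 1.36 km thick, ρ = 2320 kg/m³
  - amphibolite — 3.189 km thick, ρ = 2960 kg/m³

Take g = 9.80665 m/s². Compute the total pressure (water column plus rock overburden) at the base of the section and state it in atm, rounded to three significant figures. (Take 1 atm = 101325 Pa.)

seawater: 1020 kg/m³ × 9.80665 m/s² × 1240 m = 1.240×10^7 Pa = 122.4 atm
gypsum: 2320 kg/m³ × 9.80665 m/s² × 1360 m = 3.094×10^7 Pa = 305.4 atm
amphibolite: 2960 kg/m³ × 9.80665 m/s² × 3189 m = 9.257×10^7 Pa = 913.6 atm
Total = 122.4 + 305.4 + 913.6 = 1341.4 atm

1340 atm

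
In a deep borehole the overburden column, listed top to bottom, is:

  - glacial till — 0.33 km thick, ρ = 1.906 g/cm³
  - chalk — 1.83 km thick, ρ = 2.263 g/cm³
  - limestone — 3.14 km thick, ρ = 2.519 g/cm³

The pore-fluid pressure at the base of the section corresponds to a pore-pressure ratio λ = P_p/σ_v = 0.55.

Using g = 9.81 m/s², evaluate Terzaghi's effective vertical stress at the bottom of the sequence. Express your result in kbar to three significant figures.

0.560 kbar

Overburden (lithostatic) stress σ_v:
glacial till: 1906 kg/m³ × 9.81 m/s² × 330 m = 6.170×10^6 Pa = 6.170 MPa
chalk: 2263 kg/m³ × 9.81 m/s² × 1830 m = 4.063×10^7 Pa = 40.63 MPa
limestone: 2519 kg/m³ × 9.81 m/s² × 3140 m = 7.759×10^7 Pa = 77.59 MPa
Total = 6.170 + 40.63 + 77.59 = 124.39 MPa
Pore pressure P_p = λ·σ_v = 0.55 × 124.4 MPa = 68.41 MPa
Effective stress σ' = σ_v − P_p = 124.4 − 68.41 = 55.976 MPa = 0.55976 kbar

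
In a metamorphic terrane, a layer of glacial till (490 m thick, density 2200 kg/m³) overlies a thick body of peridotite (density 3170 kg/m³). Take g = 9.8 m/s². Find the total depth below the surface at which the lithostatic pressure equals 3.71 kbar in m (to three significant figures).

12100 m

Pressure at base of upper layers: 2200×9.8×490 = 1.056×10^7 Pa = 0.1056 kbar
Remaining pressure to be supplied by peridotite: 3.710×10^8 − 1.056×10^7 = 3.604×10^8 Pa
Additional depth in peridotite = 3.604×10^8 Pa / (3170 kg/m³ × 9.8 m/s²) = 11602 m
Total depth = 490 m + 11602 m = 12092 m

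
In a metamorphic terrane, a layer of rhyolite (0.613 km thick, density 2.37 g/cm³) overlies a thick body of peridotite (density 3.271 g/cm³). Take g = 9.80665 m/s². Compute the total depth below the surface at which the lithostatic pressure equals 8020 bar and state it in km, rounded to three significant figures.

Pressure at base of upper layers: 2370×9.80665×613 = 1.425×10^7 Pa = 142.5 bar
Remaining pressure to be supplied by peridotite: 8.020×10^8 − 1.425×10^7 = 7.878×10^8 Pa
Additional depth in peridotite = 7.878×10^8 Pa / (3271 kg/m³ × 9.80665 m/s²) = 24558 m
Total depth = 613 m + 24558 m = 25171 m
= 25.171 km

25.2 km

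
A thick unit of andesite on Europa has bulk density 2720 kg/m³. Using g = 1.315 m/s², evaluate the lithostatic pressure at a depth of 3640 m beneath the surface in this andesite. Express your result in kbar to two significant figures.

0.13 kbar

andesite: 2720 kg/m³ × 1.315 m/s² × 3640 m = 1.302×10^7 Pa = 0.1302 kbar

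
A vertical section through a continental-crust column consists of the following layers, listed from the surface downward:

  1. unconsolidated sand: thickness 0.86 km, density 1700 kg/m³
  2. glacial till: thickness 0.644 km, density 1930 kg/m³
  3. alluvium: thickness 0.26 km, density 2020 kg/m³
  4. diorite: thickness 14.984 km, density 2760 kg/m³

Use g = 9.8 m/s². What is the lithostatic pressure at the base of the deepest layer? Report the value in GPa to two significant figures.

0.44 GPa

unconsolidated sand: 1700 kg/m³ × 9.8 m/s² × 860 m = 1.433×10^7 Pa = 0.01433 GPa
glacial till: 1930 kg/m³ × 9.8 m/s² × 644 m = 1.218×10^7 Pa = 0.01218 GPa
alluvium: 2020 kg/m³ × 9.8 m/s² × 260 m = 5.147×10^6 Pa = 5.147×10^-3 GPa
diorite: 2760 kg/m³ × 9.8 m/s² × 14984 m = 4.053×10^8 Pa = 0.4053 GPa
Total = 0.01433 + 0.01218 + 5.147×10^-3 + 0.4053 = 0.43694 GPa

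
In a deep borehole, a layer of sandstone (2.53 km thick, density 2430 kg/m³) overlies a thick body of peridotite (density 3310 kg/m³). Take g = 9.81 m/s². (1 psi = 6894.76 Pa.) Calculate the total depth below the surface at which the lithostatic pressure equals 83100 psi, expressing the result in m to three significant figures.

18300 m

Pressure at base of upper layers: 2430×9.81×2530 = 6.031×10^7 Pa = 8747 psi
Remaining pressure to be supplied by peridotite: 5.730×10^8 − 6.031×10^7 = 5.126×10^8 Pa
Additional depth in peridotite = 5.126×10^8 Pa / (3310 kg/m³ × 9.81 m/s²) = 15788 m
Total depth = 2530 m + 15788 m = 18318 m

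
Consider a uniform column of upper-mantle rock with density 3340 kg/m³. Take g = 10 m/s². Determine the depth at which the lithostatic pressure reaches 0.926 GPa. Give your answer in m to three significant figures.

27700 m

h = P/(ρg) = 0.926 GPa / (3340 kg/m³ × 10 m/s²) = 9.260×10^8 Pa / 33400 Pa/m = 27725 m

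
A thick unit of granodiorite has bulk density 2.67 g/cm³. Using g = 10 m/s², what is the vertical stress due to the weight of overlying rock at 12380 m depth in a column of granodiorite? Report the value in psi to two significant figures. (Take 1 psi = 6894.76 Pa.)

granodiorite: 2670 kg/m³ × 10 m/s² × 12380 m = 3.305×10^8 Pa = 47942 psi

48000 psi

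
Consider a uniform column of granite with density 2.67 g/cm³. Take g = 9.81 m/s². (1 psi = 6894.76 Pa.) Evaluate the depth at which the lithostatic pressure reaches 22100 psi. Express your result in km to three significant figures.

h = P/(ρg) = 22100 psi / (2670 kg/m³ × 9.81 m/s²) = 1.524×10^8 Pa / 26193 Pa/m = 5817.4 m
= 5.8174 km

5.82 km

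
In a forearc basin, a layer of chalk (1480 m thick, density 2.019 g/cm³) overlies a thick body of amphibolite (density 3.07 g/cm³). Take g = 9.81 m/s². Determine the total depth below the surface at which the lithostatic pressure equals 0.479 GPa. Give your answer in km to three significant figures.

Pressure at base of upper layers: 2019×9.81×1480 = 2.931×10^7 Pa = 0.02931 GPa
Remaining pressure to be supplied by amphibolite: 4.790×10^8 − 2.931×10^7 = 4.497×10^8 Pa
Additional depth in amphibolite = 4.497×10^8 Pa / (3070 kg/m³ × 9.81 m/s²) = 14931 m
Total depth = 1480 m + 14931 m = 16411 m
= 16.411 km

16.4 km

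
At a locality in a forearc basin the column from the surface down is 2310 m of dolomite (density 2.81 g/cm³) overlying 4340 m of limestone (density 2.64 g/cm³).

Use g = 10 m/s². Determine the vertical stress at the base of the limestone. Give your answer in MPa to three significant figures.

179 MPa

dolomite: 2810 kg/m³ × 10 m/s² × 2310 m = 6.491×10^7 Pa = 64.91 MPa
limestone: 2640 kg/m³ × 10 m/s² × 4340 m = 1.146×10^8 Pa = 114.6 MPa
Total = 64.91 + 114.6 = 179.49 MPa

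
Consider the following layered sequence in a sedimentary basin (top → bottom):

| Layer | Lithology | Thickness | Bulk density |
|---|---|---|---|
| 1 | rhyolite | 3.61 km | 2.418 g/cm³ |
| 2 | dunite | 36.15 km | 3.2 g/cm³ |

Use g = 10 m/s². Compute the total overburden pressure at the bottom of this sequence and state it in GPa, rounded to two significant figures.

rhyolite: 2418 kg/m³ × 10 m/s² × 3610 m = 8.729×10^7 Pa = 0.08729 GPa
dunite: 3200 kg/m³ × 10 m/s² × 36150 m = 1.157×10^9 Pa = 1.157 GPa
Total = 0.08729 + 1.157 = 1.2441 GPa

1.2 GPa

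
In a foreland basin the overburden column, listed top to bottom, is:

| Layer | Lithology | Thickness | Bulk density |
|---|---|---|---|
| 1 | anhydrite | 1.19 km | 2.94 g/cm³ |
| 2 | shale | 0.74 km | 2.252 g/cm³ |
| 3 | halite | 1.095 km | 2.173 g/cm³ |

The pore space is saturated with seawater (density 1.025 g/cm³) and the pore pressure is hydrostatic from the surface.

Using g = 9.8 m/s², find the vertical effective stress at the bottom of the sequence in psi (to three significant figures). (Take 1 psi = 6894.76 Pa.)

6320 psi

Overburden (lithostatic) stress σ_v:
anhydrite: 2940 kg/m³ × 9.8 m/s² × 1190 m = 3.429×10^7 Pa = 34.29 MPa
shale: 2252 kg/m³ × 9.8 m/s² × 740 m = 1.633×10^7 Pa = 16.33 MPa
halite: 2173 kg/m³ × 9.8 m/s² × 1095 m = 2.332×10^7 Pa = 23.32 MPa
Total = 34.29 + 16.33 + 23.32 = 73.936 MPa
Pore pressure P_p = 1025 kg/m³ × 9.8 m/s² × 3025 m = 3.039×10^7 Pa = 30.39 MPa
Effective stress σ' = σ_v − P_p = 73.94 − 30.39 = 43.550 MPa = 6316.4 psi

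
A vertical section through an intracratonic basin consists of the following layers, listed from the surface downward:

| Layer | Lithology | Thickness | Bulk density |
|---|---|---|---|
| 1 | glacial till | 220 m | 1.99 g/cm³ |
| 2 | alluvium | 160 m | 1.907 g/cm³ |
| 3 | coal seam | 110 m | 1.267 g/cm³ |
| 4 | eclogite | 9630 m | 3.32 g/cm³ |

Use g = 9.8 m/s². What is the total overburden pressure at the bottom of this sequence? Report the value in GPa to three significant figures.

0.322 GPa

glacial till: 1990 kg/m³ × 9.8 m/s² × 220 m = 4.290×10^6 Pa = 4.290×10^-3 GPa
alluvium: 1907 kg/m³ × 9.8 m/s² × 160 m = 2.990×10^6 Pa = 2.990×10^-3 GPa
coal seam: 1267 kg/m³ × 9.8 m/s² × 110 m = 1.366×10^6 Pa = 1.366×10^-3 GPa
eclogite: 3320 kg/m³ × 9.8 m/s² × 9630 m = 3.133×10^8 Pa = 0.3133 GPa
Total = 4.290×10^-3 + 2.990×10^-3 + 1.366×10^-3 + 0.3133 = 0.32197 GPa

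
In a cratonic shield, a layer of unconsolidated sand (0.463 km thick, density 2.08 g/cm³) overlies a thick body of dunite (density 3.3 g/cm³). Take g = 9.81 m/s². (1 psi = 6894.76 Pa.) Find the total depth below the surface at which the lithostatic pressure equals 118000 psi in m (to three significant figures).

25300 m

Pressure at base of upper layers: 2080×9.81×463 = 9.447×10^6 Pa = 1370 psi
Remaining pressure to be supplied by dunite: 8.136×10^8 − 9.447×10^6 = 8.041×10^8 Pa
Additional depth in dunite = 8.041×10^8 Pa / (3300 kg/m³ × 9.81 m/s²) = 24840 m
Total depth = 463 m + 24840 m = 25303 m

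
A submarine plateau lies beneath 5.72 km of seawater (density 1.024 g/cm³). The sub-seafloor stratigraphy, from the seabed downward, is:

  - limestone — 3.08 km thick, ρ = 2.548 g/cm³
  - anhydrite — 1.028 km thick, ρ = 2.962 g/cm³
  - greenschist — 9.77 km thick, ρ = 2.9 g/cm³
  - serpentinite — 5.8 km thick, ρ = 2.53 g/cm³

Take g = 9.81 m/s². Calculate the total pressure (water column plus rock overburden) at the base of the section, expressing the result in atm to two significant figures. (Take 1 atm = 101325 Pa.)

seawater: 1024 kg/m³ × 9.81 m/s² × 5720 m = 5.746×10^7 Pa = 567.1 atm
limestone: 2548 kg/m³ × 9.81 m/s² × 3080 m = 7.699×10^7 Pa = 759.8 atm
anhydrite: 2962 kg/m³ × 9.81 m/s² × 1028 m = 2.987×10^7 Pa = 294.8 atm
greenschist: 2900 kg/m³ × 9.81 m/s² × 9770 m = 2.779×10^8 Pa = 2743 atm
serpentinite: 2530 kg/m³ × 9.81 m/s² × 5800 m = 1.440×10^8 Pa = 1421 atm
Total = 567.1 + 759.8 + 294.8 + 2743 + 1421 = 5785.5 atm

5800 atm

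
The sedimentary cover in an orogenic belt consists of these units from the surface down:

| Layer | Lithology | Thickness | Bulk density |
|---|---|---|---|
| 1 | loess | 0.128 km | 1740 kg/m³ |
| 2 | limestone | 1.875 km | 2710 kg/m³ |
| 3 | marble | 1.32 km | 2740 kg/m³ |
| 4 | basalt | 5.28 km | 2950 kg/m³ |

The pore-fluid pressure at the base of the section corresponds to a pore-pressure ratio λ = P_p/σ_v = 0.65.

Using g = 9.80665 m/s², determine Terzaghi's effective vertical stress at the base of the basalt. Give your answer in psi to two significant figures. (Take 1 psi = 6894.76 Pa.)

Overburden (lithostatic) stress σ_v:
loess: 1740 kg/m³ × 9.80665 m/s² × 128 m = 2.184×10^6 Pa = 2.184 MPa
limestone: 2710 kg/m³ × 9.80665 m/s² × 1875 m = 4.983×10^7 Pa = 49.83 MPa
marble: 2740 kg/m³ × 9.80665 m/s² × 1320 m = 3.547×10^7 Pa = 35.47 MPa
basalt: 2950 kg/m³ × 9.80665 m/s² × 5280 m = 1.527×10^8 Pa = 152.7 MPa
Total = 2.184 + 49.83 + 35.47 + 152.7 = 240.23 MPa
Pore pressure P_p = λ·σ_v = 0.65 × 240.2 MPa = 156.2 MPa
Effective stress σ' = σ_v − P_p = 240.2 − 156.2 = 84.081 MPa = 12195 psi

12000 psi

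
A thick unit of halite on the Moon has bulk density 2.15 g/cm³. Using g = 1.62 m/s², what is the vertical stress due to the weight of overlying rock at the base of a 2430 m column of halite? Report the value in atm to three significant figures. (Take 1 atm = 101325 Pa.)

83.5 atm

halite: 2150 kg/m³ × 1.62 m/s² × 2430 m = 8.464×10^6 Pa = 83.53 atm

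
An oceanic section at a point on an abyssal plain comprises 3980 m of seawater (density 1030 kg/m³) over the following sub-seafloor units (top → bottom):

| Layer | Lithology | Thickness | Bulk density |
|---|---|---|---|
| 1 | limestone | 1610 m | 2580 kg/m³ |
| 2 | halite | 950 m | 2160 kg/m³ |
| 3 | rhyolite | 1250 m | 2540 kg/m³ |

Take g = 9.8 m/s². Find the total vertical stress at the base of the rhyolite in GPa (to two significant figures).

seawater: 1030 kg/m³ × 9.8 m/s² × 3980 m = 4.017×10^7 Pa = 0.04017 GPa
limestone: 2580 kg/m³ × 9.8 m/s² × 1610 m = 4.071×10^7 Pa = 0.04071 GPa
halite: 2160 kg/m³ × 9.8 m/s² × 950 m = 2.011×10^7 Pa = 0.02011 GPa
rhyolite: 2540 kg/m³ × 9.8 m/s² × 1250 m = 3.111×10^7 Pa = 0.03112 GPa
Total = 0.04017 + 0.04071 + 0.02011 + 0.03112 = 0.13211 GPa

0.13 GPa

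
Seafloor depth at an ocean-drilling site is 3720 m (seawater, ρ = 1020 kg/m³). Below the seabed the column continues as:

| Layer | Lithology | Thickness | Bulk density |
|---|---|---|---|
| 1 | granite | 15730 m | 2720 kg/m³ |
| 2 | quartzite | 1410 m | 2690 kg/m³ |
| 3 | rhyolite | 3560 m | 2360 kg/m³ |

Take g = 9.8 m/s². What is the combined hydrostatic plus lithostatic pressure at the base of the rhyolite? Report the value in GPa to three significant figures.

seawater: 1020 kg/m³ × 9.8 m/s² × 3720 m = 3.719×10^7 Pa = 0.03719 GPa
granite: 2720 kg/m³ × 9.8 m/s² × 15730 m = 4.193×10^8 Pa = 0.4193 GPa
quartzite: 2690 kg/m³ × 9.8 m/s² × 1410 m = 3.717×10^7 Pa = 0.03717 GPa
rhyolite: 2360 kg/m³ × 9.8 m/s² × 3560 m = 8.234×10^7 Pa = 0.08234 GPa
Total = 0.03719 + 0.4193 + 0.03717 + 0.08234 = 0.57599 GPa

0.576 GPa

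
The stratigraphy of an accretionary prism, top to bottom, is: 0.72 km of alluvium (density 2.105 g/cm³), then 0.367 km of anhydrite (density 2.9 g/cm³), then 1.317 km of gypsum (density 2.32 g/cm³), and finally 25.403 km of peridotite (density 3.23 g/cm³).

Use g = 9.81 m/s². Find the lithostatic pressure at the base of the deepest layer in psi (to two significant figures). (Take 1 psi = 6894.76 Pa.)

120000 psi

alluvium: 2105 kg/m³ × 9.81 m/s² × 720 m = 1.487×10^7 Pa = 2156 psi
anhydrite: 2900 kg/m³ × 9.81 m/s² × 367 m = 1.044×10^7 Pa = 1514 psi
gypsum: 2320 kg/m³ × 9.81 m/s² × 1317 m = 2.997×10^7 Pa = 4347 psi
peridotite: 3230 kg/m³ × 9.81 m/s² × 25403 m = 8.049×10^8 Pa = 1.167×10^5 psi
Total = 2156 + 1514 + 4347 + 1.167×10^5 = 1.2476×10^5 psi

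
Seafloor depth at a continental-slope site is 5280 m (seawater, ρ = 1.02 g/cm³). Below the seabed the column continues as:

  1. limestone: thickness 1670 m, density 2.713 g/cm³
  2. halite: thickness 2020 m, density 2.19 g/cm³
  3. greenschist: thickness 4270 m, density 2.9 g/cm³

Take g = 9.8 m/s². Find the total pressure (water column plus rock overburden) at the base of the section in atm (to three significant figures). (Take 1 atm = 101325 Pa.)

seawater: 1020 kg/m³ × 9.8 m/s² × 5280 m = 5.278×10^7 Pa = 520.9 atm
limestone: 2713 kg/m³ × 9.8 m/s² × 1670 m = 4.440×10^7 Pa = 438.2 atm
halite: 2190 kg/m³ × 9.8 m/s² × 2020 m = 4.335×10^7 Pa = 427.9 atm
greenschist: 2900 kg/m³ × 9.8 m/s² × 4270 m = 1.214×10^8 Pa = 1198 atm
Total = 520.9 + 438.2 + 427.9 + 1198 = 2584.6 atm

2580 atm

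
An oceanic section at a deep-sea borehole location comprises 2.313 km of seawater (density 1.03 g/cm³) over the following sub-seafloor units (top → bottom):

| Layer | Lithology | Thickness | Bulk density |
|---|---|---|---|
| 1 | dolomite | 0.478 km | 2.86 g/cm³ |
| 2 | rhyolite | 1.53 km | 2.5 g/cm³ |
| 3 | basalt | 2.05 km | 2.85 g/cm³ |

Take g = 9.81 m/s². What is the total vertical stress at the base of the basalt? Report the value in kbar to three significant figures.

seawater: 1030 kg/m³ × 9.81 m/s² × 2313 m = 2.337×10^7 Pa = 0.2337 kbar
dolomite: 2860 kg/m³ × 9.81 m/s² × 478 m = 1.341×10^7 Pa = 0.1341 kbar
rhyolite: 2500 kg/m³ × 9.81 m/s² × 1530 m = 3.752×10^7 Pa = 0.3752 kbar
basalt: 2850 kg/m³ × 9.81 m/s² × 2050 m = 5.731×10^7 Pa = 0.5731 kbar
Total = 0.2337 + 0.1341 + 0.3752 + 0.5731 = 1.3162 kbar

1.32 kbar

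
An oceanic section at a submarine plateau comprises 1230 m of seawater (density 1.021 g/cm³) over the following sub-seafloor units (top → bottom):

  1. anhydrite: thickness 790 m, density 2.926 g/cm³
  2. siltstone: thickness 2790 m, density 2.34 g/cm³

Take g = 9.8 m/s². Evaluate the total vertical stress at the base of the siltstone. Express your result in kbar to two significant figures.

0.99 kbar

seawater: 1021 kg/m³ × 9.8 m/s² × 1230 m = 1.231×10^7 Pa = 0.1231 kbar
anhydrite: 2926 kg/m³ × 9.8 m/s² × 790 m = 2.265×10^7 Pa = 0.2265 kbar
siltstone: 2340 kg/m³ × 9.8 m/s² × 2790 m = 6.398×10^7 Pa = 0.6398 kbar
Total = 0.1231 + 0.2265 + 0.6398 = 0.98941 kbar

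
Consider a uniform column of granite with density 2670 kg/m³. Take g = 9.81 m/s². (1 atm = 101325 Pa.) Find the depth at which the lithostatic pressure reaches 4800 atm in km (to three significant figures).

18.6 km

h = P/(ρg) = 4800 atm / (2670 kg/m³ × 9.81 m/s²) = 4.864×10^8 Pa / 26193 Pa/m = 18569 m
= 18.569 km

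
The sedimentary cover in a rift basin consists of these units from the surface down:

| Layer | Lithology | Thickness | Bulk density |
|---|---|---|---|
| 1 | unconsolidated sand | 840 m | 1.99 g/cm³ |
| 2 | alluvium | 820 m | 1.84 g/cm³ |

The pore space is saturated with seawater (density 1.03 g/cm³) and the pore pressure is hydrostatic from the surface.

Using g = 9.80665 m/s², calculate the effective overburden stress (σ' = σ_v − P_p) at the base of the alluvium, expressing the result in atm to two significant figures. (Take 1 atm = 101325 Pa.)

Overburden (lithostatic) stress σ_v:
unconsolidated sand: 1990 kg/m³ × 9.80665 m/s² × 840 m = 1.639×10^7 Pa = 16.39 MPa
alluvium: 1840 kg/m³ × 9.80665 m/s² × 820 m = 1.480×10^7 Pa = 14.80 MPa
Total = 16.39 + 14.80 = 31.189 MPa
Pore pressure P_p = 1030 kg/m³ × 9.80665 m/s² × 1660 m = 1.677×10^7 Pa = 16.77 MPa
Effective stress σ' = σ_v − P_p = 31.19 − 16.77 = 14.422 MPa = 142.33 atm

140 atm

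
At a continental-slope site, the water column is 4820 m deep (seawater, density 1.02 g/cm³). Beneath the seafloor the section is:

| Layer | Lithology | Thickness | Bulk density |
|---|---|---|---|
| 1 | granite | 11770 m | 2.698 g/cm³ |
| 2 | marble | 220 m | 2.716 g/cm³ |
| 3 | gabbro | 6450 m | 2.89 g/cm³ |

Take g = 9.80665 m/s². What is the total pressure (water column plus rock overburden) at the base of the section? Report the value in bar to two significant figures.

seawater: 1020 kg/m³ × 9.80665 m/s² × 4820 m = 4.821×10^7 Pa = 482.1 bar
granite: 2698 kg/m³ × 9.80665 m/s² × 11770 m = 3.114×10^8 Pa = 3114 bar
marble: 2716 kg/m³ × 9.80665 m/s² × 220 m = 5.860×10^6 Pa = 58.60 bar
gabbro: 2890 kg/m³ × 9.80665 m/s² × 6450 m = 1.828×10^8 Pa = 1828 bar
Total = 482.1 + 3114 + 58.60 + 1828 = 5482.9 bar

5500 bar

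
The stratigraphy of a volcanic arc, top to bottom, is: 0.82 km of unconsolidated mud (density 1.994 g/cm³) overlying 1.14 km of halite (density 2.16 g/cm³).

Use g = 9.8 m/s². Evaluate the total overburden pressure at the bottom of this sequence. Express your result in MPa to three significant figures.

unconsolidated mud: 1994 kg/m³ × 9.8 m/s² × 820 m = 1.602×10^7 Pa = 16.02 MPa
halite: 2160 kg/m³ × 9.8 m/s² × 1140 m = 2.413×10^7 Pa = 24.13 MPa
Total = 16.02 + 24.13 = 40.155 MPa

40.2 MPa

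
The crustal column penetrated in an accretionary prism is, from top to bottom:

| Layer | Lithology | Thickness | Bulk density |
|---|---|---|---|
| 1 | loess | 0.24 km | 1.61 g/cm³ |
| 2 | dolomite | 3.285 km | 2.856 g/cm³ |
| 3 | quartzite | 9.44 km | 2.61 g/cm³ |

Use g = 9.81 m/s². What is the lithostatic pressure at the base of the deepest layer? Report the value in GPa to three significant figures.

0.338 GPa

loess: 1610 kg/m³ × 9.81 m/s² × 240 m = 3.791×10^6 Pa = 3.791×10^-3 GPa
dolomite: 2856 kg/m³ × 9.81 m/s² × 3285 m = 9.204×10^7 Pa = 0.09204 GPa
quartzite: 2610 kg/m³ × 9.81 m/s² × 9440 m = 2.417×10^8 Pa = 0.2417 GPa
Total = 3.791×10^-3 + 0.09204 + 0.2417 = 0.33753 GPa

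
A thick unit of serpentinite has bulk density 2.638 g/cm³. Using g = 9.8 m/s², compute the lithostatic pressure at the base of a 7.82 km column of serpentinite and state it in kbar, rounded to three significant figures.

serpentinite: 2638 kg/m³ × 9.8 m/s² × 7820 m = 2.022×10^8 Pa = 2.022 kbar

2.02 kbar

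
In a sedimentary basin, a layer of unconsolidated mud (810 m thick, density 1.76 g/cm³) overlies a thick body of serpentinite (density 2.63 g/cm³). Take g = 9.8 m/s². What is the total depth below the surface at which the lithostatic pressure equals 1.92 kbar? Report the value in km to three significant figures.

7.72 km

Pressure at base of upper layers: 1760×9.8×810 = 1.397×10^7 Pa = 0.1397 kbar
Remaining pressure to be supplied by serpentinite: 1.920×10^8 − 1.397×10^7 = 1.780×10^8 Pa
Additional depth in serpentinite = 1.780×10^8 Pa / (2630 kg/m³ × 9.8 m/s²) = 6907.3 m
Total depth = 810 m + 6907.3 m = 7717.3 m
= 7.7173 km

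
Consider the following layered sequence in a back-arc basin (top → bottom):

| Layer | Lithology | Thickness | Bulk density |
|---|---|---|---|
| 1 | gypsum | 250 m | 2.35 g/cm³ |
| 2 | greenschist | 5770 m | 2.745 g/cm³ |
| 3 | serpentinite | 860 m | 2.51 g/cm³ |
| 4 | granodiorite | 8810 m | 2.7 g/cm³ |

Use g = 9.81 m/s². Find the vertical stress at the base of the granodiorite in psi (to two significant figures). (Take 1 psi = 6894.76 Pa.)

60000 psi

gypsum: 2350 kg/m³ × 9.81 m/s² × 250 m = 5.763×10^6 Pa = 835.9 psi
greenschist: 2745 kg/m³ × 9.81 m/s² × 5770 m = 1.554×10^8 Pa = 22536 psi
serpentinite: 2510 kg/m³ × 9.81 m/s² × 860 m = 2.118×10^7 Pa = 3071 psi
granodiorite: 2700 kg/m³ × 9.81 m/s² × 8810 m = 2.334×10^8 Pa = 33845 psi
Total = 835.9 + 22536 + 3071 + 33845 = 60287 psi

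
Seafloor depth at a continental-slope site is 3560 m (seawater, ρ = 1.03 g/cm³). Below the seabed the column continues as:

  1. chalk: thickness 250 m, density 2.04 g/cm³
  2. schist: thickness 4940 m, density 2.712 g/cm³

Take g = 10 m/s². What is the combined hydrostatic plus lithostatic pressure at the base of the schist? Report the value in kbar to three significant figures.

1.76 kbar

seawater: 1030 kg/m³ × 10 m/s² × 3560 m = 3.667×10^7 Pa = 0.3667 kbar
chalk: 2040 kg/m³ × 10 m/s² × 250 m = 5.100×10^6 Pa = 0.05100 kbar
schist: 2712 kg/m³ × 10 m/s² × 4940 m = 1.340×10^8 Pa = 1.340 kbar
Total = 0.3667 + 0.05100 + 1.340 = 1.7574 kbar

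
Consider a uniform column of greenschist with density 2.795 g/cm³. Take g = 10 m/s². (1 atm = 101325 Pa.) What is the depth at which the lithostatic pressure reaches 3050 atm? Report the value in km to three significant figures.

11.1 km

h = P/(ρg) = 3050 atm / (2795 kg/m³ × 10 m/s²) = 3.090×10^8 Pa / 27950 Pa/m = 11057 m
= 11.057 km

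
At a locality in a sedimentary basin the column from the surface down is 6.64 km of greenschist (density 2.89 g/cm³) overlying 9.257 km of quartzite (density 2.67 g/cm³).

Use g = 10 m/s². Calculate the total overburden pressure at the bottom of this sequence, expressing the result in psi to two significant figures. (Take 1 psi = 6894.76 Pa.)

greenschist: 2890 kg/m³ × 10 m/s² × 6640 m = 1.919×10^8 Pa = 27832 psi
quartzite: 2670 kg/m³ × 10 m/s² × 9257 m = 2.472×10^8 Pa = 35848 psi
Total = 27832 + 35848 = 63680 psi

64000 psi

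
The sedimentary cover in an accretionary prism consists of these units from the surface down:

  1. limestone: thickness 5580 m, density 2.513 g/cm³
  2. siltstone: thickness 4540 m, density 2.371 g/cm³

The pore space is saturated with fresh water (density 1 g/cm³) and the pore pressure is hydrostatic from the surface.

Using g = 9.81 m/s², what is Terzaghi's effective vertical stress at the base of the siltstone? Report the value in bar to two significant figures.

1400 bar

Overburden (lithostatic) stress σ_v:
limestone: 2513 kg/m³ × 9.81 m/s² × 5580 m = 1.376×10^8 Pa = 137.6 MPa
siltstone: 2371 kg/m³ × 9.81 m/s² × 4540 m = 1.056×10^8 Pa = 105.6 MPa
Total = 137.6 + 105.6 = 243.16 MPa
Pore pressure P_p = 1000 kg/m³ × 9.81 m/s² × 10120 m = 9.928×10^7 Pa = 99.28 MPa
Effective stress σ' = σ_v − P_p = 243.2 − 99.28 = 143.88 MPa = 1438.8 bar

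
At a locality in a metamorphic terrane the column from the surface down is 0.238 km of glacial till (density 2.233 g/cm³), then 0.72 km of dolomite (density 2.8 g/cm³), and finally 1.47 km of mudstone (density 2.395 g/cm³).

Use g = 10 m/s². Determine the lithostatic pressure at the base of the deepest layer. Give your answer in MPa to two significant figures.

glacial till: 2233 kg/m³ × 10 m/s² × 238 m = 5.315×10^6 Pa = 5.315 MPa
dolomite: 2800 kg/m³ × 10 m/s² × 720 m = 2.016×10^7 Pa = 20.16 MPa
mudstone: 2395 kg/m³ × 10 m/s² × 1470 m = 3.521×10^7 Pa = 35.21 MPa
Total = 5.315 + 20.16 + 35.21 = 60.681 MPa

61 MPa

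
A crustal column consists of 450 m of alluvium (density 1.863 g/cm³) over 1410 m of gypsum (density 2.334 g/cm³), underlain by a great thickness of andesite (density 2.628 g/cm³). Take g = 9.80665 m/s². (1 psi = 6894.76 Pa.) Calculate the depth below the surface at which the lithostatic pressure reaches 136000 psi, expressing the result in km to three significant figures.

Pressure at base of upper layers: 1863×9.80665×450 + 2334×9.80665×1410 = 4.049×10^7 Pa = 5873 psi
Remaining pressure to be supplied by andesite: 9.377×10^8 − 4.049×10^7 = 8.972×10^8 Pa
Additional depth in andesite = 8.972×10^8 Pa / (2628 kg/m³ × 9.80665 m/s²) = 34813 m
Total depth = 1860 m + 34813 m = 36673 m
= 36.673 km

36.7 km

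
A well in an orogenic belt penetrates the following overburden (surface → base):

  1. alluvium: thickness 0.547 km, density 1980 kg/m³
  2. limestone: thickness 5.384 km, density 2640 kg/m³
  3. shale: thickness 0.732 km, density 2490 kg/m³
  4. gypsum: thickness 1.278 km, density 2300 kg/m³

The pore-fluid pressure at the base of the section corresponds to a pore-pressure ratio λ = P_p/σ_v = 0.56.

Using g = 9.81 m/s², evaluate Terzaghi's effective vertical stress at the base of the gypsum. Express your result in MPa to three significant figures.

Overburden (lithostatic) stress σ_v:
alluvium: 1980 kg/m³ × 9.81 m/s² × 547 m = 1.062×10^7 Pa = 10.62 MPa
limestone: 2640 kg/m³ × 9.81 m/s² × 5384 m = 1.394×10^8 Pa = 139.4 MPa
shale: 2490 kg/m³ × 9.81 m/s² × 732 m = 1.788×10^7 Pa = 17.88 MPa
gypsum: 2300 kg/m³ × 9.81 m/s² × 1278 m = 2.884×10^7 Pa = 28.84 MPa
Total = 10.62 + 139.4 + 17.88 + 28.84 = 196.78 MPa
Pore pressure P_p = λ·σ_v = 0.56 × 196.8 MPa = 110.2 MPa
Effective stress σ' = σ_v − P_p = 196.8 − 110.2 = 86.582 MPa

86.6 MPa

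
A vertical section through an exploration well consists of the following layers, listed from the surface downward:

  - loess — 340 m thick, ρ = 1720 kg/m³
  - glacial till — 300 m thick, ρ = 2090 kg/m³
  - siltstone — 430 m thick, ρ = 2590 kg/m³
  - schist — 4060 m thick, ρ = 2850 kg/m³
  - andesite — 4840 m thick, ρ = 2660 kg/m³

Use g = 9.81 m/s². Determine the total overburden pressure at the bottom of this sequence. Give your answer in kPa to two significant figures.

260000 kPa

loess: 1720 kg/m³ × 9.81 m/s² × 340 m = 5.737×10^6 Pa = 5737 kPa
glacial till: 2090 kg/m³ × 9.81 m/s² × 300 m = 6.151×10^6 Pa = 6151 kPa
siltstone: 2590 kg/m³ × 9.81 m/s² × 430 m = 1.093×10^7 Pa = 10925 kPa
schist: 2850 kg/m³ × 9.81 m/s² × 4060 m = 1.135×10^8 Pa = 1.135×10^5 kPa
andesite: 2660 kg/m³ × 9.81 m/s² × 4840 m = 1.263×10^8 Pa = 1.263×10^5 kPa
Total = 5737 + 6151 + 10925 + 1.135×10^5 + 1.263×10^5 = 2.6262×10^5 kPa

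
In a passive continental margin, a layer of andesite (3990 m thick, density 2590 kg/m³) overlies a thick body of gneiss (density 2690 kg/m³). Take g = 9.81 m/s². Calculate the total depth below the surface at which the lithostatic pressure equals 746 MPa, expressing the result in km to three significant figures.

28.4 km

Pressure at base of upper layers: 2590×9.81×3990 = 1.014×10^8 Pa = 101.4 MPa
Remaining pressure to be supplied by gneiss: 7.460×10^8 − 1.014×10^8 = 6.446×10^8 Pa
Additional depth in gneiss = 6.446×10^8 Pa / (2690 kg/m³ × 9.81 m/s²) = 24428 m
Total depth = 3990 m + 24428 m = 28418 m
= 28.418 km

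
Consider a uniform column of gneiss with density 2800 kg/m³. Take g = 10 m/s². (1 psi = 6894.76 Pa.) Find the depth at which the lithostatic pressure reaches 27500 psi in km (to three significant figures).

6.77 km

h = P/(ρg) = 27500 psi / (2800 kg/m³ × 10 m/s²) = 1.896×10^8 Pa / 28000 Pa/m = 6771.6 m
= 6.7716 km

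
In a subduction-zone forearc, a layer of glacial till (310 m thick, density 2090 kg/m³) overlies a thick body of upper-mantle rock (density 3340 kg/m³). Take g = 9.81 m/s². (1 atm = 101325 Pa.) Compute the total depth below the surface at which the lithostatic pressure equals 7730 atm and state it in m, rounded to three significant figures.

24000 m

Pressure at base of upper layers: 2090×9.81×310 = 6.356×10^6 Pa = 62.73 atm
Remaining pressure to be supplied by upper-mantle rock: 7.832×10^8 − 6.356×10^6 = 7.769×10^8 Pa
Additional depth in upper-mantle rock = 7.769×10^8 Pa / (3340 kg/m³ × 9.81 m/s²) = 23711 m
Total depth = 310 m + 23711 m = 24021 m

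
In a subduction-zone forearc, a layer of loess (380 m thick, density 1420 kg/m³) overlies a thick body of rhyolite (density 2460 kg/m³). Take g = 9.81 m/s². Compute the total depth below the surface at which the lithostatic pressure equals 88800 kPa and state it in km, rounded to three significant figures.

Pressure at base of upper layers: 1420×9.81×380 = 5.293×10^6 Pa = 5293 kPa
Remaining pressure to be supplied by rhyolite: 8.880×10^7 − 5.293×10^6 = 8.351×10^7 Pa
Additional depth in rhyolite = 8.351×10^7 Pa / (2460 kg/m³ × 9.81 m/s²) = 3460.3 m
Total depth = 380 m + 3460.3 m = 3840.3 m
= 3.8403 km

3.84 km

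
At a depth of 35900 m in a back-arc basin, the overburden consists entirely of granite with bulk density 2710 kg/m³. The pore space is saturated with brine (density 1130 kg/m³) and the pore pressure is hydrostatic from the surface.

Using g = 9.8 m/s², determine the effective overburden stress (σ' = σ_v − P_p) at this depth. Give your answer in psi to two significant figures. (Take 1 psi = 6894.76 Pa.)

81000 psi

Overburden (lithostatic) stress σ_v:
granite: 2710 kg/m³ × 9.8 m/s² × 35900 m = 9.534×10^8 Pa = 953.4 MPa
Pore pressure P_p = 1130 kg/m³ × 9.8 m/s² × 35900 m = 3.976×10^8 Pa = 397.6 MPa
Effective stress σ' = σ_v − P_p = 953.4 − 397.6 = 555.88 MPa = 80623 psi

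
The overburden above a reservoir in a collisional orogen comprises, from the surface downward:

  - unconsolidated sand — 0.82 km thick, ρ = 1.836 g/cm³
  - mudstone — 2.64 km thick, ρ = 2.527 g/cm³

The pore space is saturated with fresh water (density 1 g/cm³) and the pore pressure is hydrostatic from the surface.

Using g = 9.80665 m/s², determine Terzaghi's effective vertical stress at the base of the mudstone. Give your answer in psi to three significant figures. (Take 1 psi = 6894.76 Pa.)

6710 psi

Overburden (lithostatic) stress σ_v:
unconsolidated sand: 1836 kg/m³ × 9.80665 m/s² × 820 m = 1.476×10^7 Pa = 14.76 MPa
mudstone: 2527 kg/m³ × 9.80665 m/s² × 2640 m = 6.542×10^7 Pa = 65.42 MPa
Total = 14.76 + 65.42 = 80.187 MPa
Pore pressure P_p = 1000 kg/m³ × 9.80665 m/s² × 3460 m = 3.393×10^7 Pa = 33.93 MPa
Effective stress σ' = σ_v − P_p = 80.19 − 33.93 = 46.256 MPa = 6708.9 psi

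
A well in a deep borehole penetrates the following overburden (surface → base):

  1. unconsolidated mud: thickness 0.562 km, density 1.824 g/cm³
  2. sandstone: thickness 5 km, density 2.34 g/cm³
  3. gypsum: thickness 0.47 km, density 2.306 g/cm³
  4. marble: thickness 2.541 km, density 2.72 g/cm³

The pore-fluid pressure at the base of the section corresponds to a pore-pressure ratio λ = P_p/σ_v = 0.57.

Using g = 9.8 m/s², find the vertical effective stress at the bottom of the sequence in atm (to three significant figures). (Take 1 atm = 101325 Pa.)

Overburden (lithostatic) stress σ_v:
unconsolidated mud: 1824 kg/m³ × 9.8 m/s² × 562 m = 1.005×10^7 Pa = 10.05 MPa
sandstone: 2340 kg/m³ × 9.8 m/s² × 5000 m = 1.147×10^8 Pa = 114.7 MPa
gypsum: 2306 kg/m³ × 9.8 m/s² × 470 m = 1.062×10^7 Pa = 10.62 MPa
marble: 2720 kg/m³ × 9.8 m/s² × 2541 m = 6.773×10^7 Pa = 67.73 MPa
Total = 10.05 + 114.7 + 10.62 + 67.73 = 203.06 MPa
Pore pressure P_p = λ·σ_v = 0.57 × 203.1 MPa = 115.7 MPa
Effective stress σ' = σ_v − P_p = 203.1 − 115.7 = 87.316 MPa = 861.74 atm

862 atm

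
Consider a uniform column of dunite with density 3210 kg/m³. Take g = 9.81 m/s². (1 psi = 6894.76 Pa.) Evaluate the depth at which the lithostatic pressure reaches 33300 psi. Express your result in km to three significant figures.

7.29 km

h = P/(ρg) = 33300 psi / (3210 kg/m³ × 9.81 m/s²) = 2.296×10^8 Pa / 31490 Pa/m = 7291.0 m
= 7.2910 km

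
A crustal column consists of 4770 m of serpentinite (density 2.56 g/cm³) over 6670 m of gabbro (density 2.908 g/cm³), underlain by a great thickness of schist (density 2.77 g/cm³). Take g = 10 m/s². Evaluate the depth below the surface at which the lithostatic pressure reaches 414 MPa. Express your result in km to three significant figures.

Pressure at base of upper layers: 2560×10×4770 + 2908×10×6670 = 3.161×10^8 Pa = 316.1 MPa
Remaining pressure to be supplied by schist: 4.140×10^8 − 3.161×10^8 = 9.792×10^7 Pa
Additional depth in schist = 9.792×10^7 Pa / (2770 kg/m³ × 10 m/s²) = 3535.2 m
Total depth = 11440 m + 3535.2 m = 14975 m
= 14.975 km

15.0 km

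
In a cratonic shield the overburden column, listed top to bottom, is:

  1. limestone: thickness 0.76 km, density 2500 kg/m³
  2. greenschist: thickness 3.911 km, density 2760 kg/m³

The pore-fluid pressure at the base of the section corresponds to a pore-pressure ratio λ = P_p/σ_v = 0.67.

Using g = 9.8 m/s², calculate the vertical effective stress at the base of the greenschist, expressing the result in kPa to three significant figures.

Overburden (lithostatic) stress σ_v:
limestone: 2500 kg/m³ × 9.8 m/s² × 760 m = 1.862×10^7 Pa = 18.62 MPa
greenschist: 2760 kg/m³ × 9.8 m/s² × 3911 m = 1.058×10^8 Pa = 105.8 MPa
Total = 18.62 + 105.8 = 124.40 MPa
Pore pressure P_p = λ·σ_v = 0.67 × 124.4 MPa = 83.35 MPa
Effective stress σ' = σ_v − P_p = 124.4 − 83.35 = 41.054 MPa = 41054 kPa

41100 kPa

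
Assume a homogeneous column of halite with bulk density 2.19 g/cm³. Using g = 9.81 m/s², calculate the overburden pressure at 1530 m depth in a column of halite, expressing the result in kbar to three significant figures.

0.329 kbar

halite: 2190 kg/m³ × 9.81 m/s² × 1530 m = 3.287×10^7 Pa = 0.3287 kbar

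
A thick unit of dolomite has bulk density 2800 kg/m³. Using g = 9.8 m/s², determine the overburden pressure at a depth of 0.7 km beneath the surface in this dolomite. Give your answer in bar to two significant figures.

190 bar

dolomite: 2800 kg/m³ × 9.8 m/s² × 700 m = 1.921×10^7 Pa = 192.1 bar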